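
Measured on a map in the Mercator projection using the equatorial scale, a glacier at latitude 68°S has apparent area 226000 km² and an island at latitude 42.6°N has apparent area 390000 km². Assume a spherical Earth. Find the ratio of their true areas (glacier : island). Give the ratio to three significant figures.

0.150

Mercator's areal exaggeration is sec²φ; hence true area = (apparent area) · cos²φ.
True area of glacier: 226000 × cos²(68°) = 226000 × 0.1403 = 31710 km².
True area of island: 390000 × cos²(42.6°) = 390000 × 0.5418 = 211300 km².
Ratio = 31710 / 211300 ≈ 0.150.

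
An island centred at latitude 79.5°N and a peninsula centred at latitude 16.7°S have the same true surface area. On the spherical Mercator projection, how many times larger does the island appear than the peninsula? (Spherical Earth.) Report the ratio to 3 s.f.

Mercator areal scale is sec²φ.
At 79.5°: sec²(79.5°) = 1/0.1822² = 30.11.
At 16.7°: sec²(16.7°) = 1/0.9578² = 1.090.
Ratio = 30.11/1.090 = cos²(16.7°)/cos²(79.5°) ≈ 27.6.

27.6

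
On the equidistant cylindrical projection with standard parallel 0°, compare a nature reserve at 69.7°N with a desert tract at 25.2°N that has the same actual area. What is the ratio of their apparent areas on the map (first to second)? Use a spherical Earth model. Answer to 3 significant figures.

For the equirectangular projection with φ₀ = 0 (plate carrée), h = 1 along meridians and k = sec φ along parallels.
Areal scale at 69.7°: h·k = 1.000 × 2.882 = 2.882.
Areal scale at 25.2°: h·k = 1.000 × 1.105 = 1.105.
Ratio = 2.882/1.105 ≈ 2.61.

2.61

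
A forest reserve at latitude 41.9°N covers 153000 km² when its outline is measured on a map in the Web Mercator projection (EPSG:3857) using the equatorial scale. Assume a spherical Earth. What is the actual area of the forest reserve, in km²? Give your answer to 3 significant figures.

For Mercator, h = k = sec φ (a conformal cylindrical projection has a single point scale, 1/cos φ).
Areal scale = k² = sec²φ = 1/cos²(41.9°) = 1/0.7443² = 1.805.
True area = apparent / (areal scale) = 153000 / 1.805 ≈ 84800 km².

84800 km²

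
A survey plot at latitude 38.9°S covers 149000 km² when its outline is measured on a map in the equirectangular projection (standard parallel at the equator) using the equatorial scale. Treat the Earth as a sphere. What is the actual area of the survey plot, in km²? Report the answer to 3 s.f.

In the plate carrée (x = Rλ, y = Rφ), meridians are true-scale (h = 1) and parallels are stretched by k = sec φ.
Areal scale = h·k = 1 × sec φ; at 38.9°, h = 1.000, k = 1.285, so h·k = 1.285.
True area = apparent / (areal scale) = 149000 / 1.285 ≈ 116000 km².

116000 km²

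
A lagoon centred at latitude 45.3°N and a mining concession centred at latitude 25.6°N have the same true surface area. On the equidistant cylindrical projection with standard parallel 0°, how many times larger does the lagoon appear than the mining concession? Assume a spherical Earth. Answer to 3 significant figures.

1.28

For the equirectangular projection with φ₀ = 0 (plate carrée), h = 1 along meridians and k = sec φ along parallels.
Areal scale at 45.3°: h·k = 1.000 × 1.422 = 1.422.
Areal scale at 25.6°: h·k = 1.000 × 1.109 = 1.109.
Ratio = 1.422/1.109 ≈ 1.28.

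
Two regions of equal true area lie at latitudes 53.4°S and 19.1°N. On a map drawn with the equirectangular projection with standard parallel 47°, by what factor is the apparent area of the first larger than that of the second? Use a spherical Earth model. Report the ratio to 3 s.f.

With standard parallel φ₀ = 47°, the equirectangular projection gives x = Rλ cos φ₀, y = Rφ, so h = 1 and k = cos 47° / cos φ.
Areal scale at 53.4°: h·k = 1.000 × 1.144 = 1.144.
Areal scale at 19.1°: h·k = 1.000 × 0.7217 = 0.7217.
Ratio = 1.144/0.7217 ≈ 1.58.

1.58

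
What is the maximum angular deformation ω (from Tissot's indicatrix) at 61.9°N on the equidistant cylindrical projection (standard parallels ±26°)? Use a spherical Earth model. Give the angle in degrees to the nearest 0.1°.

36.4°

The equidistant cylindrical projection with φ₀ = 26° has h = 1 (meridians true) and k = cos φ₀ / cos φ along parallels.
At 61.9°: h = 1.000, k = 1.908; principal scales a = 1.908, b = 1.000.
sin(ω/2) = (a − b)/(a + b) = 0.9082/2.908 = 0.3123, so ω = 2 arcsin(0.3123) ≈ 36.4°.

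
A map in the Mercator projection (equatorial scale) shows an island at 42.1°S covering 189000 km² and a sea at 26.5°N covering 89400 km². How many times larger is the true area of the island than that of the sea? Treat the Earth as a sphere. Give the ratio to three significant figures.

1.45

Since Mercator area scale is 1/cos²φ, the true area equals the apparent area multiplied by cos²φ.
True area of island: 189000 × cos²(42.1°) = 189000 × 0.5505 = 104000 km².
True area of sea: 89400 × cos²(26.5°) = 89400 × 0.8009 = 71600 km².
Ratio = 104000 / 71600 ≈ 1.45.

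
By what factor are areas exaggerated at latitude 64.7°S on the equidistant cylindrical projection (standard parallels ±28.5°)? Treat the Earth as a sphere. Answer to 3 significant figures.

In the equirectangular projection with standard parallel φ₀ = 28.5° (x = Rλ cos φ₀, y = Rφ), meridians are true-scale (h = 1) and the parallel scale is k = cos φ₀ / cos φ.
Areal scale = h·k = 1 × cos φ₀ / cos φ; at 64.7°, h = 1.000, k = 2.056, so h·k = 2.056.

2.06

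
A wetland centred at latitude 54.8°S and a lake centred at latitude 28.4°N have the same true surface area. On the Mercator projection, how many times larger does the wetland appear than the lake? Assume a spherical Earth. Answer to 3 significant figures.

Mercator is conformal with k = sec φ, so areal scale = k² = sec²φ.
At 54.8°: sec²(54.8°) = 1/0.5764² = 3.010.
At 28.4°: sec²(28.4°) = 1/0.8796² = 1.292.
Ratio = 3.010/1.292 = cos²(28.4°)/cos²(54.8°) ≈ 2.33.

2.33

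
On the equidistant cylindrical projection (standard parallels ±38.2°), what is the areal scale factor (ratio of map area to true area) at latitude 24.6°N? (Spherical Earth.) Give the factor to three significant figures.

The equidistant cylindrical projection with φ₀ = 38.2° has h = 1 (meridians true) and k = cos φ₀ / cos φ along parallels.
Areal scale = h·k = 1 × cos φ₀ / cos φ; at 24.6°, h = 1.000, k = 0.8643, so h·k = 0.8643.

0.864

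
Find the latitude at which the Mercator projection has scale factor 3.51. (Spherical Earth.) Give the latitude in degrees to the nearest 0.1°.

73.4°

Mercator scale is k = sec φ = 1/cos φ.
1/cos φ = 3.51  ⇒  cos φ = 0.2849  ⇒  φ = arccos(0.2849) ≈ 73.4°.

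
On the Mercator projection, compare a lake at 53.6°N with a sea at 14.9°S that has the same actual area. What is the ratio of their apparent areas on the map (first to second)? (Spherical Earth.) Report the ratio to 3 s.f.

Mercator is conformal with k = sec φ, so areal scale = k² = sec²φ.
At 53.6°: sec²(53.6°) = 1/0.5934² = 2.840.
At 14.9°: sec²(14.9°) = 1/0.9664² = 1.071.
Ratio = 2.840/1.071 = cos²(14.9°)/cos²(53.6°) ≈ 2.65.

2.65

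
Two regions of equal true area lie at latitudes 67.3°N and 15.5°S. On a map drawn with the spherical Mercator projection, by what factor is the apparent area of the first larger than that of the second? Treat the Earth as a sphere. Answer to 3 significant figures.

On Mercator, area is exaggerated by sec²φ = 1/cos²φ.
At 67.3°: sec²(67.3°) = 1/0.3859² = 6.715.
At 15.5°: sec²(15.5°) = 1/0.9636² = 1.077.
Ratio = 6.715/1.077 = cos²(15.5°)/cos²(67.3°) ≈ 6.24.

6.24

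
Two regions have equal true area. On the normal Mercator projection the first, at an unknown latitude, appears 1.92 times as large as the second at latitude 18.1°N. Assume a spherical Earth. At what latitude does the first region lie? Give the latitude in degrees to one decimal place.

46.7°

On Mercator, (apparent₁)/(apparent₂) = sec²φ₁ / sec²φ₂ when true areas are equal.
cos²φ₂ / cos²φ₁ = 1.92  ⇒  cos φ₁ = cos 18.1° / √1.92 = 0.9505/1.386 = 0.6860.
φ₁ = arccos(0.6860) ≈ 46.7°.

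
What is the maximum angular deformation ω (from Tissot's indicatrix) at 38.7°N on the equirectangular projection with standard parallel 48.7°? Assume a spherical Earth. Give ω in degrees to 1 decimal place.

9.6°

The equidistant cylindrical projection with φ₀ = 48.7° has h = 1 (meridians true) and k = cos φ₀ / cos φ along parallels.
At 38.7°: h = 1.000, k = 0.8457; principal scales a = 1.000, b = 0.8457.
sin(ω/2) = (a − b)/(a + b) = 0.1543/1.846 = 0.08361, so ω = 2 arcsin(0.08361) ≈ 9.6°.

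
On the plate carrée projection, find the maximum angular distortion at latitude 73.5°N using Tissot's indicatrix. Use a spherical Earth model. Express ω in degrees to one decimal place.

67.8°

Plate carrée maps x = Rλ, y = Rφ. The meridian scale is h = 1 and the parallel scale is k = 1/cos φ = sec φ.
At 73.5°: h = 1.000, k = 3.521; principal scales a = 3.521, b = 1.000.
sin(ω/2) = (a − b)/(a + b) = 2.521/4.521 = 0.5576, so ω = 2 arcsin(0.5576) ≈ 67.8°.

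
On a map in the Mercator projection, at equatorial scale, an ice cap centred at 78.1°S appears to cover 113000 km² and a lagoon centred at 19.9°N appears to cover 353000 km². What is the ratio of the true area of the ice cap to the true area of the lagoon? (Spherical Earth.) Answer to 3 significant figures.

0.0154

On Mercator the areal scale is sec²φ, so true area = apparent × cos²φ.
True area of ice cap: 113000 × cos²(78.1°) = 113000 × 0.04252 = 4805 km².
True area of lagoon: 353000 × cos²(19.9°) = 353000 × 0.8841 = 312100 km².
Ratio = 4805 / 312100 ≈ 0.0154.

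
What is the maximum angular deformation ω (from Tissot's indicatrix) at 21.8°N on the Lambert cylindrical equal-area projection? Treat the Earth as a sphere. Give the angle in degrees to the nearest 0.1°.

The Lambert cylindrical equal-area projection is the cylindrical equal-area projection with its standard parallel at the equator (φ₀ = 0). Cylindrical equal-area (φ₀ = 0°): h = cos φ / cos 0° along meridians, k = cos 0° / cos φ along parallels; h·k = 1.
At 21.8°: h = 0.9285, k = 1.077; principal scales a = 1.077, b = 0.9285.
sin(ω/2) = (a − b)/(a + b) = 0.1485/2.006 = 0.07406, so ω = 2 arcsin(0.07406) ≈ 8.5°.

8.5°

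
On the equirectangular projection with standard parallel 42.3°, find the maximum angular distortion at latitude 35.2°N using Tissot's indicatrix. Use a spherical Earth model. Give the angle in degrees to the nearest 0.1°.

5.7°

In the equirectangular projection with standard parallel φ₀ = 42.3° (x = Rλ cos φ₀, y = Rφ), meridians are true-scale (h = 1) and the parallel scale is k = cos φ₀ / cos φ.
At 35.2°: h = 1.000, k = 0.9051; principal scales a = 1.000, b = 0.9051.
sin(ω/2) = (a − b)/(a + b) = 0.09486/1.905 = 0.04979, so ω = 2 arcsin(0.04979) ≈ 5.7°.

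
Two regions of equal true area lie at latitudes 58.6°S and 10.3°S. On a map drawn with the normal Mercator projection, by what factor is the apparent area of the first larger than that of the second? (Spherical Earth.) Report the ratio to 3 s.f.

3.57

Mercator areal scale is sec²φ.
At 58.6°: sec²(58.6°) = 1/0.5210² = 3.684.
At 10.3°: sec²(10.3°) = 1/0.9839² = 1.033.
Ratio = 3.684/1.033 = cos²(10.3°)/cos²(58.6°) ≈ 3.57.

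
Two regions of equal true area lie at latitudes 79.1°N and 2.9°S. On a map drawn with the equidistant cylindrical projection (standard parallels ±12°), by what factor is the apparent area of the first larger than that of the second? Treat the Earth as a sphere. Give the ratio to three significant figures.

5.28

With standard parallel φ₀ = 12°, the equirectangular projection gives x = Rλ cos φ₀, y = Rφ, so h = 1 and k = cos 12° / cos φ.
Areal scale at 79.1°: h·k = 1.000 × 5.173 = 5.173.
Areal scale at 2.9°: h·k = 1.000 × 0.9794 = 0.9794.
Ratio = 5.173/0.9794 ≈ 5.28.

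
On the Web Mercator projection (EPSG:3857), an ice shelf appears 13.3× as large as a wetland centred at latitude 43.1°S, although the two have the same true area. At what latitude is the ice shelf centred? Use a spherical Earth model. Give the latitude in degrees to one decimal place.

Mercator areal scale is sec²φ, so apparent-area ratio = sec²φ₁ / sec²φ₂ = cos²φ₂ / cos²φ₁.
cos²φ₂ / cos²φ₁ = 13.3  ⇒  cos φ₁ = cos 43.1° / √13.3 = 0.7302/3.647 = 0.2002.
φ₁ = arccos(0.2002) ≈ 78.5°.

78.5°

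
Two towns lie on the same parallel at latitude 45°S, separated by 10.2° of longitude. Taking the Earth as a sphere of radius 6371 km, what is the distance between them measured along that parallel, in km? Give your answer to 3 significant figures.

802 km

Arc length along a parallel = R cos φ · Δλ (with Δλ in radians).
= 6371 × cos 45° × (10.2° × π/180) = 6371 × 0.7071 × 0.1780 ≈ 802 km.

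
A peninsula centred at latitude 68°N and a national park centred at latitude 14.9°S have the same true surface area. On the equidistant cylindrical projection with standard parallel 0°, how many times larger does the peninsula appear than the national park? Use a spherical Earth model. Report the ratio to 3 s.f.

For the equirectangular projection with φ₀ = 0 (plate carrée), h = 1 along meridians and k = sec φ along parallels.
Areal scale at 68°: h·k = 1.000 × 2.669 = 2.669.
Areal scale at 14.9°: h·k = 1.000 × 1.035 = 1.035.
Ratio = 2.669/1.035 ≈ 2.58.

2.58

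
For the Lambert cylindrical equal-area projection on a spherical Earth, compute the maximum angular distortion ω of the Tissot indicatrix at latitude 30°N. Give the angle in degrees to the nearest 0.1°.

16.4°

The Lambert cylindrical equal-area projection is the cylindrical equal-area projection with its standard parallel at the equator (φ₀ = 0). A cylindrical equal-area projection with standard parallel φ₀ has meridian scale h = cos φ / cos φ₀ and parallel scale k = cos φ₀ / cos φ (so areas are preserved, h·k = 1).
At 30°: h = 0.8660, k = 1.155; principal scales a = 1.155, b = 0.8660.
sin(ω/2) = (a − b)/(a + b) = 0.2887/2.021 = 0.1429, so ω = 2 arcsin(0.1429) ≈ 16.4°.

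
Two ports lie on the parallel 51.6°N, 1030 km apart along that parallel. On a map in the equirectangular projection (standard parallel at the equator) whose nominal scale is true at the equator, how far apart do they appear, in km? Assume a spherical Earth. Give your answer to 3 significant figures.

Plate carrée maps x = Rλ, y = Rφ. The meridian scale is h = 1 and the parallel scale is k = 1/cos φ = sec φ.
Along the parallel, k = sec 51.6° = 1/0.6211 = 1.610.
Map distance = 1030 × 1.610 ≈ 1660 km.

1660 km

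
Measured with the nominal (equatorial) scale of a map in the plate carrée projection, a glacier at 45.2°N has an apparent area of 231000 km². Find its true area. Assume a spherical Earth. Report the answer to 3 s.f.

163000 km²

For the equirectangular projection with φ₀ = 0 (plate carrée), h = 1 along meridians and k = sec φ along parallels.
Areal scale = h·k = 1 × sec φ; at 45.2°, h = 1.000, k = 1.419, so h·k = 1.419.
True area = apparent / (areal scale) = 231000 / 1.419 ≈ 163000 km².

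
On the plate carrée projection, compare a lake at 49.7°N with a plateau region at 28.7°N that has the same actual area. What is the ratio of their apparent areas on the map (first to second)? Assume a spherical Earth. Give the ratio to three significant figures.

1.36

For the equirectangular projection with φ₀ = 0 (plate carrée), h = 1 along meridians and k = sec φ along parallels.
Areal scale at 49.7°: h·k = 1.000 × 1.546 = 1.546.
Areal scale at 28.7°: h·k = 1.000 × 1.140 = 1.140.
Ratio = 1.546/1.140 ≈ 1.36.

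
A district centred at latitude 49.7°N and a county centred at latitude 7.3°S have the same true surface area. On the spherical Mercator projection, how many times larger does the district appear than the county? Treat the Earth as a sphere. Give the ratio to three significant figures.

2.35

On Mercator, area is exaggerated by sec²φ = 1/cos²φ.
At 49.7°: sec²(49.7°) = 1/0.6468² = 2.390.
At 7.3°: sec²(7.3°) = 1/0.9919² = 1.016.
Ratio = 2.390/1.016 = cos²(7.3°)/cos²(49.7°) ≈ 2.35.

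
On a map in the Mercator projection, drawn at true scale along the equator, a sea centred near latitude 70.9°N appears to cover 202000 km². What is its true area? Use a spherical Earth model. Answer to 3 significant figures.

For Mercator, h = k = sec φ (a conformal cylindrical projection has a single point scale, 1/cos φ).
Areal scale = k² = sec²φ = 1/cos²(70.9°) = 1/0.3272² = 9.340.
True area = apparent / (areal scale) = 202000 / 9.340 ≈ 21600 km².

21600 km²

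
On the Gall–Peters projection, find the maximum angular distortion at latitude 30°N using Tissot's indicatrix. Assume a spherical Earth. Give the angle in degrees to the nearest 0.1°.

23.1°

Gall–Peters is a cylindrical equal-area projection with standard parallels at ±45°. A cylindrical equal-area projection with standard parallel φ₀ has meridian scale h = cos φ / cos φ₀ and parallel scale k = cos φ₀ / cos φ (so areas are preserved, h·k = 1).
At 30°: h = 1.225, k = 0.8165; principal scales a = 1.225, b = 0.8165.
sin(ω/2) = (a − b)/(a + b) = 0.4082/2.041 = 0.2000, so ω = 2 arcsin(0.2000) ≈ 23.1°.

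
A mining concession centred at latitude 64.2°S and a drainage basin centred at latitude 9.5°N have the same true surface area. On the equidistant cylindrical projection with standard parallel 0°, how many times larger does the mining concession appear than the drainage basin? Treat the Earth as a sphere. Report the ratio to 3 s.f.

Plate carrée maps x = Rλ, y = Rφ. The meridian scale is h = 1 and the parallel scale is k = 1/cos φ = sec φ.
Areal scale at 64.2°: h·k = 1.000 × 2.298 = 2.298.
Areal scale at 9.5°: h·k = 1.000 × 1.014 = 1.014.
Ratio = 2.298/1.014 ≈ 2.27.

2.27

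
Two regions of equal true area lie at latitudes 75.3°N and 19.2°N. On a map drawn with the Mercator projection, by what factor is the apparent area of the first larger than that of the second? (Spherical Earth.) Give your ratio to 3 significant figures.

On Mercator, area is exaggerated by sec²φ = 1/cos²φ.
At 75.3°: sec²(75.3°) = 1/0.2538² = 15.53.
At 19.2°: sec²(19.2°) = 1/0.9444² = 1.121.
Ratio = 15.53/1.121 = cos²(19.2°)/cos²(75.3°) ≈ 13.9.

13.9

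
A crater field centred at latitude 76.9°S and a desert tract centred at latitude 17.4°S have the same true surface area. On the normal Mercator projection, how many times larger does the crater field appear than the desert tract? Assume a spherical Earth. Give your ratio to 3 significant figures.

Mercator areal scale is sec²φ.
At 76.9°: sec²(76.9°) = 1/0.2267² = 19.47.
At 17.4°: sec²(17.4°) = 1/0.9542² = 1.098.
Ratio = 19.47/1.098 = cos²(17.4°)/cos²(76.9°) ≈ 17.7.

17.7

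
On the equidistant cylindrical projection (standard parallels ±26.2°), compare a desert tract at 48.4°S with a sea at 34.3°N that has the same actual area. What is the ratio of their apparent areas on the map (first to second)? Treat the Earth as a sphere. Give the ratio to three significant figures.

With standard parallel φ₀ = 26.2°, the equirectangular projection gives x = Rλ cos φ₀, y = Rφ, so h = 1 and k = cos 26.2° / cos φ.
Areal scale at 48.4°: h·k = 1.000 × 1.351 = 1.351.
Areal scale at 34.3°: h·k = 1.000 × 1.086 = 1.086.
Ratio = 1.351/1.086 ≈ 1.24.

1.24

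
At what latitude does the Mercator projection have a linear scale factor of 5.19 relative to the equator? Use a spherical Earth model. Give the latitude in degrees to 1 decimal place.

Mercator scale is k = sec φ = 1/cos φ.
1/cos φ = 5.19  ⇒  cos φ = 0.1927  ⇒  φ = arccos(0.1927) ≈ 78.9°.

78.9°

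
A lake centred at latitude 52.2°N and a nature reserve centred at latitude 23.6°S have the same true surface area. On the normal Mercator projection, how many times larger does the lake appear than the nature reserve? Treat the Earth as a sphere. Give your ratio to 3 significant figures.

Mercator areal scale is sec²φ.
At 52.2°: sec²(52.2°) = 1/0.6129² = 2.662.
At 23.6°: sec²(23.6°) = 1/0.9164² = 1.191.
Ratio = 2.662/1.191 = cos²(23.6°)/cos²(52.2°) ≈ 2.24.

2.24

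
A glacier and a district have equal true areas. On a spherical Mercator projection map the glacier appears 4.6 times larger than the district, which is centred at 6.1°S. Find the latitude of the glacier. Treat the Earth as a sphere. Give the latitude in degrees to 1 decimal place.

For equal true areas on Mercator, apparent areas scale as sec²φ, so the ratio is cos²φ₂ / cos²φ₁.
cos²φ₂ / cos²φ₁ = 4.6  ⇒  cos φ₁ = cos 6.1° / √4.6 = 0.9943/2.145 = 0.4636.
φ₁ = arccos(0.4636) ≈ 62.4°.

62.4°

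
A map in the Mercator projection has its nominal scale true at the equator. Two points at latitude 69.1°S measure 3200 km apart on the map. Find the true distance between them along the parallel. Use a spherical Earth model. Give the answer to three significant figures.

1140 km

The Mercator projection is conformal; its linear scale factor is the same in every direction and equals sec φ = 1/cos φ.
Along the parallel at 69.1°, map distances are exaggerated by k = sec 69.1° = 2.803.
True distance = 3200 / 2.803 = 3200 × cos 69.1° ≈ 1140 km.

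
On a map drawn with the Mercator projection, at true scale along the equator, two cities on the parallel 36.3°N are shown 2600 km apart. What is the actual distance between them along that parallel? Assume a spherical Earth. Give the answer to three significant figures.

Mercator is conformal, so the point scale is isotropic: h = k = sec φ = 1/cos φ.
Along the parallel at 36.3°, map distances are exaggerated by k = sec 36.3° = 1.241.
True distance = 2600 / 1.241 = 2600 × cos 36.3° ≈ 2100 km.

2100 km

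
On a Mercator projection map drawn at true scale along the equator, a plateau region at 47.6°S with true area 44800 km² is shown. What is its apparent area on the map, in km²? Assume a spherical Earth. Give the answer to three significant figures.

For Mercator, h = k = sec φ (a conformal cylindrical projection has a single point scale, 1/cos φ).
Areal scale = k² = sec²φ = 1/cos²(47.6°) = 1/0.6743² = 2.199.
Apparent area = 44800 × 2.199 ≈ 98500 km².

98500 km²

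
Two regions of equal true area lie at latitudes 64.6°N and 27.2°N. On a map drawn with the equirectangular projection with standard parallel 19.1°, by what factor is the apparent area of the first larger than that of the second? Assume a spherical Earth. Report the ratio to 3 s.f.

2.07

With standard parallel φ₀ = 19.1°, the equirectangular projection gives x = Rλ cos φ₀, y = Rφ, so h = 1 and k = cos 19.1° / cos φ.
Areal scale at 64.6°: h·k = 1.000 × 2.203 = 2.203.
Areal scale at 27.2°: h·k = 1.000 × 1.062 = 1.062.
Ratio = 2.203/1.062 ≈ 2.07.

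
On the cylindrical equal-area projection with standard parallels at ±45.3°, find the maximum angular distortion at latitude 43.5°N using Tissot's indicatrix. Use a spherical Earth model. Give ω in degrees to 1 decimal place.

3.5°

A cylindrical equal-area projection with standard parallel φ₀ has meridian scale h = cos φ / cos φ₀ and parallel scale k = cos φ₀ / cos φ (so areas are preserved, h·k = 1).
At 43.5°: h = 1.031, k = 0.9697; principal scales a = 1.031, b = 0.9697.
sin(ω/2) = (a − b)/(a + b) = 0.06155/2.001 = 0.03076, so ω = 2 arcsin(0.03076) ≈ 3.5°.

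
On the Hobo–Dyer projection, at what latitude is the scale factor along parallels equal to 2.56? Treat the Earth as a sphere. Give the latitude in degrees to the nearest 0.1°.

71.9°

Hobo–Dyer is a cylindrical equal-area projection with standard parallels at ±37.5°. A cylindrical equal-area projection with standard parallel φ₀ has meridian scale h = cos φ / cos φ₀ and parallel scale k = cos φ₀ / cos φ (so areas are preserved, h·k = 1).
k = cos φ₀ / cos φ = 2.56  ⇒  cos φ = cos 37.5° / 2.56 = 0.3099.
φ = arccos(0.3099) ≈ 71.9°.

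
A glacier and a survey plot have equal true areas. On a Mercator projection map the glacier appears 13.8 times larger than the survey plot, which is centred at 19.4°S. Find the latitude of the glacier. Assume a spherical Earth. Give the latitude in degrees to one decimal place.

Mercator areal scale is sec²φ, so apparent-area ratio = sec²φ₁ / sec²φ₂ = cos²φ₂ / cos²φ₁.
cos²φ₂ / cos²φ₁ = 13.8  ⇒  cos φ₁ = cos 19.4° / √13.8 = 0.9432/3.715 = 0.2539.
φ₁ = arccos(0.2539) ≈ 75.3°.

75.3°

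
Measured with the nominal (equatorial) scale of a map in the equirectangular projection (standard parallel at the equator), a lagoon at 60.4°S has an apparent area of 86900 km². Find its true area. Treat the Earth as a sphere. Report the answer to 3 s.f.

42900 km²

In the plate carrée (x = Rλ, y = Rφ), meridians are true-scale (h = 1) and parallels are stretched by k = sec φ.
Areal scale = h·k = 1 × sec φ; at 60.4°, h = 1.000, k = 2.025, so h·k = 2.025.
True area = apparent / (areal scale) = 86900 / 2.025 ≈ 42900 km².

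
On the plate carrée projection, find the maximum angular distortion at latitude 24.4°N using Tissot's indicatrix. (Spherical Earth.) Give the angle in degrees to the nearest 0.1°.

For the equirectangular projection with φ₀ = 0 (plate carrée), h = 1 along meridians and k = sec φ along parallels.
At 24.4°: h = 1.000, k = 1.098; principal scales a = 1.098, b = 1.000.
sin(ω/2) = (a − b)/(a + b) = 0.09808/2.098 = 0.04675, so ω = 2 arcsin(0.04675) ≈ 5.4°.

5.4°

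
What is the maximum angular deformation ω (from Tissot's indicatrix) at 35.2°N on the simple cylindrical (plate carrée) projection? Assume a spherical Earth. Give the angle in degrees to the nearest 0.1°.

Plate carrée maps x = Rλ, y = Rφ. The meridian scale is h = 1 and the parallel scale is k = 1/cos φ = sec φ.
At 35.2°: h = 1.000, k = 1.224; principal scales a = 1.224, b = 1.000.
sin(ω/2) = (a − b)/(a + b) = 0.2238/2.224 = 0.1006, so ω = 2 arcsin(0.1006) ≈ 11.6°.

11.6°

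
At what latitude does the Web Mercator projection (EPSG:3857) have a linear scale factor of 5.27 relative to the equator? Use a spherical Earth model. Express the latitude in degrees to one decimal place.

79.1°

Mercator scale is k = sec φ = 1/cos φ.
1/cos φ = 5.27  ⇒  cos φ = 0.1898  ⇒  φ = arccos(0.1898) ≈ 79.1°.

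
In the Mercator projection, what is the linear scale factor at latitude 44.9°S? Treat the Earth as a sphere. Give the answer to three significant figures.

For Mercator, h = k = sec φ (a conformal cylindrical projection has a single point scale, 1/cos φ).
k = 1/cos 44.9° = 1/0.7083 = 1.412.

1.41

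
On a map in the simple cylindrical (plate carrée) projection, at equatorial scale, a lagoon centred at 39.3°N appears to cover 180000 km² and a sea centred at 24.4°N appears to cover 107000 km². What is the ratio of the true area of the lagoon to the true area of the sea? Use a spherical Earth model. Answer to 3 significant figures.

Plate carrée has h = 1 and k = sec φ, giving areal scale sec φ; true area = (apparent area) · cos φ.
True area of lagoon: 180000 × cos(39.3°) = 180000 × 0.7738 = 139300 km².
True area of sea: 107000 × cos(24.4°) = 107000 × 0.9107 = 97440 km².
Ratio = 139300 / 97440 ≈ 1.43.

1.43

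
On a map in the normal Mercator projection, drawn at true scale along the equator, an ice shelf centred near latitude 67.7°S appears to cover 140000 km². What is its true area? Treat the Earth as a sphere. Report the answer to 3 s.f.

20200 km²

The Mercator projection is conformal; its linear scale factor is the same in every direction and equals sec φ = 1/cos φ.
Areal scale = k² = sec²φ = 1/cos²(67.7°) = 1/0.3795² = 6.945.
True area = apparent / (areal scale) = 140000 / 6.945 ≈ 20200 km².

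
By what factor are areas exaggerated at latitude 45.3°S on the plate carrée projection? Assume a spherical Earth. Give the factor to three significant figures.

1.42

Plate carrée maps x = Rλ, y = Rφ. The meridian scale is h = 1 and the parallel scale is k = 1/cos φ = sec φ.
Areal scale = h·k = 1 × sec φ; at 45.3°, h = 1.000, k = 1.422, so h·k = 1.422.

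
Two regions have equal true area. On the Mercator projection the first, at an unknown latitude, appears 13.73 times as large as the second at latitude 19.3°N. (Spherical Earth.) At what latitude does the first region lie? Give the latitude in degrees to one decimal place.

75.2°

For equal true areas on Mercator, apparent areas scale as sec²φ, so the ratio is cos²φ₂ / cos²φ₁.
cos²φ₂ / cos²φ₁ = 13.73  ⇒  cos φ₁ = cos 19.3° / √13.73 = 0.9438/3.705 = 0.2547.
φ₁ = arccos(0.2547) ≈ 75.2°.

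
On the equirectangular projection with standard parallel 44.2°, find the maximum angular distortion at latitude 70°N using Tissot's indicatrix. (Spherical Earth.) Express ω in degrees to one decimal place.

41.5°

In the equirectangular projection with standard parallel φ₀ = 44.2° (x = Rλ cos φ₀, y = Rφ), meridians are true-scale (h = 1) and the parallel scale is k = cos φ₀ / cos φ.
At 70°: h = 1.000, k = 2.096; principal scales a = 2.096, b = 1.000.
sin(ω/2) = (a − b)/(a + b) = 1.096/3.096 = 0.3540, so ω = 2 arcsin(0.3540) ≈ 41.5°.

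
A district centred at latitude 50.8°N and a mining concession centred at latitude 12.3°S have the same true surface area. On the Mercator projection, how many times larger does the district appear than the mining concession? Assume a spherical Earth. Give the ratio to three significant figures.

On Mercator, area is exaggerated by sec²φ = 1/cos²φ.
At 50.8°: sec²(50.8°) = 1/0.6320² = 2.503.
At 12.3°: sec²(12.3°) = 1/0.9770² = 1.048.
Ratio = 2.503/1.048 = cos²(12.3°)/cos²(50.8°) ≈ 2.39.

2.39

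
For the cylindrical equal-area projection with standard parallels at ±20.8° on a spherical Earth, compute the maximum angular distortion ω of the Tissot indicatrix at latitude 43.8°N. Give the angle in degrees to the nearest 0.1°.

29.3°

Cylindrical equal-area (φ₀ = 20.8°): h = cos φ / cos 20.8° along meridians, k = cos 20.8° / cos φ along parallels; h·k = 1.
At 43.8°: h = 0.7721, k = 1.295; principal scales a = 1.295, b = 0.7721.
sin(ω/2) = (a − b)/(a + b) = 0.5231/2.067 = 0.2530, so ω = 2 arcsin(0.2530) ≈ 29.3°.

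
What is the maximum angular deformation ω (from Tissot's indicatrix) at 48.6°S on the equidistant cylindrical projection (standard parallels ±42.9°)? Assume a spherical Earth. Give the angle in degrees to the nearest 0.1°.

5.9°

With standard parallel φ₀ = 42.9°, the equirectangular projection gives x = Rλ cos φ₀, y = Rφ, so h = 1 and k = cos 42.9° / cos φ.
At 48.6°: h = 1.000, k = 1.108; principal scales a = 1.108, b = 1.000.
sin(ω/2) = (a − b)/(a + b) = 0.1077/2.108 = 0.05110, so ω = 2 arcsin(0.05110) ≈ 5.9°.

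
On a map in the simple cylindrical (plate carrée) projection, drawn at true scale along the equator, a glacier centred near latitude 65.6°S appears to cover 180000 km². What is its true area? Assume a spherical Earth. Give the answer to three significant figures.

For the equirectangular projection with φ₀ = 0 (plate carrée), h = 1 along meridians and k = sec φ along parallels.
Areal scale = h·k = 1 × sec φ; at 65.6°, h = 1.000, k = 2.421, so h·k = 2.421.
True area = apparent / (areal scale) = 180000 / 2.421 ≈ 74400 km².

74400 km²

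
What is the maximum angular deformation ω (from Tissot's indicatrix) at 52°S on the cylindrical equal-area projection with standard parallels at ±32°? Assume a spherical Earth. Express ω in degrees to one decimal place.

A cylindrical equal-area projection with standard parallel φ₀ has meridian scale h = cos φ / cos φ₀ and parallel scale k = cos φ₀ / cos φ (so areas are preserved, h·k = 1).
At 52°: h = 0.7260, k = 1.377; principal scales a = 1.377, b = 0.7260.
sin(ω/2) = (a − b)/(a + b) = 0.6515/2.103 = 0.3097, so ω = 2 arcsin(0.3097) ≈ 36.1°.

36.1°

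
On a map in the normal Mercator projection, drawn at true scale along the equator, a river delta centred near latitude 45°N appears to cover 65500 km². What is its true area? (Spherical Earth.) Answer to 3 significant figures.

32800 km²

The Mercator projection is conformal; its linear scale factor is the same in every direction and equals sec φ = 1/cos φ.
Areal scale = k² = sec²φ = 1/cos²(45°) = 1/0.7071² = 2.000.
True area = apparent / (areal scale) = 65500 / 2.000 ≈ 32800 km².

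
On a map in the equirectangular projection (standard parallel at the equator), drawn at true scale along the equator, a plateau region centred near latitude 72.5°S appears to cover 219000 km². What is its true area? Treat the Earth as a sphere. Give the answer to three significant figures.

65900 km²

For the equirectangular projection with φ₀ = 0 (plate carrée), h = 1 along meridians and k = sec φ along parallels.
Areal scale = h·k = 1 × sec φ; at 72.5°, h = 1.000, k = 3.326, so h·k = 3.326.
True area = apparent / (areal scale) = 219000 / 3.326 ≈ 65900 km².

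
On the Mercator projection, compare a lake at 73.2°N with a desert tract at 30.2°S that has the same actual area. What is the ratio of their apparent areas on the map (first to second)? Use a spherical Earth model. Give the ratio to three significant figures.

Mercator areal scale is sec²φ.
At 73.2°: sec²(73.2°) = 1/0.2890² = 11.97.
At 30.2°: sec²(30.2°) = 1/0.8643² = 1.339.
Ratio = 11.97/1.339 = cos²(30.2°)/cos²(73.2°) ≈ 8.94.

8.94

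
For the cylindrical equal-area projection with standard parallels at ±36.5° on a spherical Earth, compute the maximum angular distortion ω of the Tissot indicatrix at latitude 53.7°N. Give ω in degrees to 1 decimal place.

Cylindrical equal-area (φ₀ = 36.5°): h = cos φ / cos 36.5° along meridians, k = cos 36.5° / cos φ along parallels; h·k = 1.
At 53.7°: h = 0.7365, k = 1.358; principal scales a = 1.358, b = 0.7365.
sin(ω/2) = (a − b)/(a + b) = 0.6214/2.094 = 0.2967, so ω = 2 arcsin(0.2967) ≈ 34.5°.

34.5°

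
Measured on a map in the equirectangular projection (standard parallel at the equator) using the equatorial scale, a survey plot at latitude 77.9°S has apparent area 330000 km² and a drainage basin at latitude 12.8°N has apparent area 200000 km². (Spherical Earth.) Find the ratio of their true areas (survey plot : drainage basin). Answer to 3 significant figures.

Plate carrée has h = 1 and k = sec φ, giving areal scale sec φ; true area = (apparent area) · cos φ.
True area of survey plot: 330000 × cos(77.9°) = 330000 × 0.2096 = 69170 km².
True area of drainage basin: 200000 × cos(12.8°) = 200000 × 0.9751 = 195000 km².
Ratio = 69170 / 195000 ≈ 0.355.

0.355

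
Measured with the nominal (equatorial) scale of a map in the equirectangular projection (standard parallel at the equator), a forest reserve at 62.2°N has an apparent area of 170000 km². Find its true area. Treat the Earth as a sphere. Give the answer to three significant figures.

Plate carrée maps x = Rλ, y = Rφ. The meridian scale is h = 1 and the parallel scale is k = 1/cos φ = sec φ.
Areal scale = h·k = 1 × sec φ; at 62.2°, h = 1.000, k = 2.144, so h·k = 2.144.
True area = apparent / (areal scale) = 170000 / 2.144 ≈ 79300 km².

79300 km²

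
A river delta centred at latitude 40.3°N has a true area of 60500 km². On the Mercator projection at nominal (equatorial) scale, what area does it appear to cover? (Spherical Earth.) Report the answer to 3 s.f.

For Mercator, h = k = sec φ (a conformal cylindrical projection has a single point scale, 1/cos φ).
Areal scale = k² = sec²φ = 1/cos²(40.3°) = 1/0.7627² = 1.719.
Apparent area = 60500 × 1.719 ≈ 104000 km².

104000 km²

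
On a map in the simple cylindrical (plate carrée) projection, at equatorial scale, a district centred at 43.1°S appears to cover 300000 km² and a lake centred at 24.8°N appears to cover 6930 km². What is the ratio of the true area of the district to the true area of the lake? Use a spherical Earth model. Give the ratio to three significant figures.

34.8

On the plate carrée, areal scale = h·k = 1 × sec φ, so true area = apparent × cos φ.
True area of district: 300000 × cos(43.1°) = 300000 × 0.7302 = 219000 km².
True area of lake: 6930 × cos(24.8°) = 6930 × 0.9078 = 6291 km².
Ratio = 219000 / 6291 ≈ 34.8.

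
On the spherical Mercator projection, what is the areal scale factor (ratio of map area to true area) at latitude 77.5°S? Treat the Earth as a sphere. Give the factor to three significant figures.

21.3

Mercator is conformal, so the point scale is isotropic: h = k = sec φ = 1/cos φ.
Areal scale = k² = sec²φ = 1/cos²(77.5°) = 1/0.2164² = 21.35.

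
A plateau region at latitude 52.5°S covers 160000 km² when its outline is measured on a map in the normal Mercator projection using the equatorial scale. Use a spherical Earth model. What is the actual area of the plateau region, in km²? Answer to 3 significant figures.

59300 km²

For Mercator, h = k = sec φ (a conformal cylindrical projection has a single point scale, 1/cos φ).
Areal scale = k² = sec²φ = 1/cos²(52.5°) = 1/0.6088² = 2.698.
True area = apparent / (areal scale) = 160000 / 2.698 ≈ 59300 km².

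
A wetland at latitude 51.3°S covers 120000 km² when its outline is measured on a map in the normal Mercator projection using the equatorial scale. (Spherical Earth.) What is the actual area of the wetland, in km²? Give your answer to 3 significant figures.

46900 km²

For Mercator, h = k = sec φ (a conformal cylindrical projection has a single point scale, 1/cos φ).
Areal scale = k² = sec²φ = 1/cos²(51.3°) = 1/0.6252² = 2.558.
True area = apparent / (areal scale) = 120000 / 2.558 ≈ 46900 km².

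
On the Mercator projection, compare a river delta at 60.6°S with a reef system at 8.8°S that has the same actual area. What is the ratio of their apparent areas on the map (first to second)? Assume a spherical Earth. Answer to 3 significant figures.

4.05

Mercator areal scale is sec²φ.
At 60.6°: sec²(60.6°) = 1/0.4909² = 4.150.
At 8.8°: sec²(8.8°) = 1/0.9882² = 1.024.
Ratio = 4.150/1.024 = cos²(8.8°)/cos²(60.6°) ≈ 4.05.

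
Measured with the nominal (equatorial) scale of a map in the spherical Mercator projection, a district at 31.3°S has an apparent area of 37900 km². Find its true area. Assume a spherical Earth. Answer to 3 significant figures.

27700 km²

The Mercator projection is conformal; its linear scale factor is the same in every direction and equals sec φ = 1/cos φ.
Areal scale = k² = sec²φ = 1/cos²(31.3°) = 1/0.8545² = 1.370.
True area = apparent / (areal scale) = 37900 / 1.370 ≈ 27700 km².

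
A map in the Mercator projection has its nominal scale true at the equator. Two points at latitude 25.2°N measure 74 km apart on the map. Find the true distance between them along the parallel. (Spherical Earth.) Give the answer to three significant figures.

67.0 km

For Mercator, h = k = sec φ (a conformal cylindrical projection has a single point scale, 1/cos φ).
Along the parallel at 25.2°, map distances are exaggerated by k = sec 25.2° = 1.105.
True distance = 74 / 1.105 = 74 × cos 25.2° ≈ 67.0 km.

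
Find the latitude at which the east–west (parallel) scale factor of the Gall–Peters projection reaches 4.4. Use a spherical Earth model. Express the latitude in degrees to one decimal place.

80.8°

The Gall–Peters projection is cylindrical equal-area with φ₀ = 45°. For cylindrical equal-area with standard parallel φ₀, h = cos φ / cos φ₀ and k = cos φ₀ / cos φ, so h·k = 1.
k = cos φ₀ / cos φ = 4.4  ⇒  cos φ = cos 45° / 4.4 = 0.1607.
φ = arccos(0.1607) ≈ 80.8°.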